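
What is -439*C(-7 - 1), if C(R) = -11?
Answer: 4829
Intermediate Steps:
-439*C(-7 - 1) = -439*(-11) = 4829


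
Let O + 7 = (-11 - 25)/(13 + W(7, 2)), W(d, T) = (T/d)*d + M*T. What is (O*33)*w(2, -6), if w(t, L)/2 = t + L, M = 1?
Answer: 40920/17 ≈ 2407.1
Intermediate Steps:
w(t, L) = 2*L + 2*t (w(t, L) = 2*(t + L) = 2*(L + t) = 2*L + 2*t)
W(d, T) = 2*T (W(d, T) = (T/d)*d + 1*T = T + T = 2*T)
O = -155/17 (O = -7 + (-11 - 25)/(13 + 2*2) = -7 - 36/(13 + 4) = -7 - 36/17 = -155/17 ≈ -9.1176)
(O*33)*w(2, -6) = (-155/17*33)*(2*(-6) + 2*2) = -5115*(-12 + 4)/17 = -5115/17*(-8) = 40920/17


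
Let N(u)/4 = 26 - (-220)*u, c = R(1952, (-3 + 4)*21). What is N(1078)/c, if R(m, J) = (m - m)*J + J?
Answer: 316248/7 ≈ 45178.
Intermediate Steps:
R(m, J) = J (R(m, J) = 0*J + J = 0 + J = J)
c = 21 (c = (-3 + 4)*21 = 1*21 = 21)
N(u) = 104 + 880*u (N(u) = 4*(26 - (-220)*u) = 4*(26 + 220*u) = 104 + 880*u)
N(1078)/c = (104 + 880*1078)/21 = (104 + 948640)*(1/21) = 948744*(1/21) = 316248/7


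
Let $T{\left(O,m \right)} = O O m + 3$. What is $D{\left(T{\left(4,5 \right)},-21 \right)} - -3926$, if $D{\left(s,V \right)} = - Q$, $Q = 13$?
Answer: $3913$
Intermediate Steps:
$T{\left(O,m \right)} = 3 + m O^{2}$ ($T{\left(O,m \right)} = O^{2} m + 3 = m O^{2} + 3 = 3 + m O^{2}$)
$D{\left(s,V \right)} = -13$ ($D{\left(s,V \right)} = \left(-1\right) 13 = -13$)
$D{\left(T{\left(4,5 \right)},-21 \right)} - -3926 = -13 - -3926 = -13 + 3926 = 3913$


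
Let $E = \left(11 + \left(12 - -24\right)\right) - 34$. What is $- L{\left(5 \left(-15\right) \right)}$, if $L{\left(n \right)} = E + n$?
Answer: $62$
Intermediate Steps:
$E = 13$ ($E = \left(11 + \left(12 + 24\right)\right) - 34 = \left(11 + 36\right) - 34 = 47 - 34 = 13$)
$L{\left(n \right)} = 13 + n$
$- L{\left(5 \left(-15\right) \right)} = - (13 + 5 \left(-15\right)) = - (13 - 75) = \left(-1\right) \left(-62\right) = 62$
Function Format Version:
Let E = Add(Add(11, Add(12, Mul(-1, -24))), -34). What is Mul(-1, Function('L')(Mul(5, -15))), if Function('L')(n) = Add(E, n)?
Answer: 62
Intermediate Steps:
E = 13 (E = Add(Add(11, Add(12, 24)), -34) = Add(Add(11, 36), -34) = Add(47, -34) = 13)
Function('L')(n) = Add(13, n)
Mul(-1, Function('L')(Mul(5, -15))) = Mul(-1, Add(13, Mul(5, -15))) = Mul(-1, Add(13, -75)) = Mul(-1, -62) = 62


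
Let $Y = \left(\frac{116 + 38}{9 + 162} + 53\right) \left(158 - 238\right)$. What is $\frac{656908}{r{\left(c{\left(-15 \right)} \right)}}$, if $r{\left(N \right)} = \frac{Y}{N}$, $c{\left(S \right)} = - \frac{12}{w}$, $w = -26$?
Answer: $- \frac{84248451}{1198210} \approx -70.312$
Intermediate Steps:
$c{\left(S \right)} = \frac{6}{13}$ ($c{\left(S \right)} = - \frac{12}{-26} = \left(-12\right) \left(- \frac{1}{26}\right) = \frac{6}{13}$)
$Y = - \frac{737360}{171}$ ($Y = \left(\frac{154}{171} + 53\right) \left(-80\right) = \frac{9217}{171} \left(-80\right) = - \frac{737360}{171} \approx -4312.0$)
$r{\left(N \right)} = - \frac{737360}{171 N}$
$\frac{656908}{r{\left(c{\left(-15 \right)} \right)}} = \frac{656908}{\left(- \frac{737360}{171}\right) \frac{1}{\frac{6}{13}}} = \frac{656908}{\left(- \frac{737360}{171}\right) \frac{13}{6}} = \frac{656908}{- \frac{4792840}{513}} = 656908 \left(- \frac{513}{4792840}\right) = - \frac{84248451}{1198210}$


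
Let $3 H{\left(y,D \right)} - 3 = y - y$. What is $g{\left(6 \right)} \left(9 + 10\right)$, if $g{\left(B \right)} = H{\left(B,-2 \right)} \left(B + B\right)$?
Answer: $228$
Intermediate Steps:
$H{\left(y,D \right)} = 1$ ($H{\left(y,D \right)} = 1 + \frac{y - y}{3} = 1 + \frac{1}{3} \cdot 0 = 1 + 0 = 1$)
$g{\left(B \right)} = 2 B$ ($g{\left(B \right)} = 1 \left(B + B\right) = 1 \cdot 2 B = 2 B$)
$g{\left(6 \right)} \left(9 + 10\right) = 2 \cdot 6 \left(9 + 10\right) = 12 \cdot 19 = 228$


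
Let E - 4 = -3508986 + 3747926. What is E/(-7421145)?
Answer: -79648/2473715 ≈ -0.032198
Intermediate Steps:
E = 238944 (E = 4 + (-3508986 + 3747926) = 4 + 238940 = 238944)
E/(-7421145) = 238944/(-7421145) = 238944*(-1/7421145) = -79648/2473715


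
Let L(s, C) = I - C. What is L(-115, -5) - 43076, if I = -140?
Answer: -43211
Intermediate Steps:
L(s, C) = -140 - C
L(-115, -5) - 43076 = (-140 - 1*(-5)) - 43076 = (-140 + 5) - 43076 = -135 - 43076 = -43211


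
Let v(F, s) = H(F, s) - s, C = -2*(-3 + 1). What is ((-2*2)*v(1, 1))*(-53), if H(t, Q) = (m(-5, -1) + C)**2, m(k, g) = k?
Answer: 0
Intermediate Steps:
C = 4 (C = -2*(-2) = 4)
H(t, Q) = 1 (H(t, Q) = (-5 + 4)**2 = (-1)**2 = 1)
v(F, s) = 1 - s
((-2*2)*v(1, 1))*(-53) = ((-2*2)*(1 - 1*1))*(-53) = -4*(1 - 1)*(-53) = -4*0*(-53) = 0*(-53) = 0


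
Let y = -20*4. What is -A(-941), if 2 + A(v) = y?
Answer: 82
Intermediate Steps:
y = -80
A(v) = -82 (A(v) = -2 - 80 = -82)
-A(-941) = -1*(-82) = 82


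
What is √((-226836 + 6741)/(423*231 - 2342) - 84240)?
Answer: 3*I*√85137407017565/95371 ≈ 290.25*I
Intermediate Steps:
√((-226836 + 6741)/(423*231 - 2342) - 84240) = √(-220095/(97713 - 2342) - 84240) = √(-220095/95371 - 84240) = √(-8034273135/95371) = 3*I*√85137407017565/95371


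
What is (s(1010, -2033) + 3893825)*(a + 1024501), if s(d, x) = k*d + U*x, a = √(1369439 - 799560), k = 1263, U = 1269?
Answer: 2653025250578 + 2589578*√569879 ≈ 2.6550e+12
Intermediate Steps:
a = √569879 ≈ 754.90
s(d, x) = 1263*d + 1269*x
(s(1010, -2033) + 3893825)*(a + 1024501) = ((1263*1010 + 1269*(-2033)) + 3893825)*(√569879 + 1024501) = ((1275630 - 2579877) + 3893825)*(1024501 + √569879) = (-1304247 + 3893825)*(1024501 + √569879) = 2589578*(1024501 + √569879) = 2653025250578 + 2589578*√569879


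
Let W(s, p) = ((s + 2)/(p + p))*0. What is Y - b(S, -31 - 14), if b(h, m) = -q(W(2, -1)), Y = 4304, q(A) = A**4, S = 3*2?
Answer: 4304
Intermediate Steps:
S = 6
W(s, p) = 0 (W(s, p) = ((2 + s)/((2*p)))*0 = ((2 + s)*(1/(2*p)))*0 = ((2 + s)/(2*p))*0 = 0)
b(h, m) = 0 (b(h, m) = -1*0**4 = -1*0 = 0)
Y - b(S, -31 - 14) = 4304 - 1*0 = 4304 + 0 = 4304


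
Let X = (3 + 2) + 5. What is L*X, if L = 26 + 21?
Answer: 470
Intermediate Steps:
X = 10 (X = 5 + 5 = 10)
L = 47
L*X = 47*10 = 470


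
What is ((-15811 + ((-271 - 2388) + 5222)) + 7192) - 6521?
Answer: -12577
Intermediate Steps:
((-15811 + ((-271 - 2388) + 5222)) + 7192) - 6521 = ((-15811 + (-2659 + 5222)) + 7192) - 6521 = ((-15811 + 2563) + 7192) - 6521 = (-13248 + 7192) - 6521 = -6056 - 6521 = -12577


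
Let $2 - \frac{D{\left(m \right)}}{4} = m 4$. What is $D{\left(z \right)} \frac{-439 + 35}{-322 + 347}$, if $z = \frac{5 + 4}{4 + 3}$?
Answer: $\frac{35552}{175} \approx 203.15$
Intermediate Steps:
$z = \frac{9}{7} \approx 1.2857$
$D{\left(m \right)} = 8 - 16 m$ ($D{\left(m \right)} = 8 - 4 m 4 = 8 - 4 \cdot 4 m = 8 - 16 m$)
$D{\left(z \right)} \frac{-439 + 35}{-322 + 347} = \left(8 - \frac{144}{7}\right) \frac{-439 + 35}{-322 + 347} = \left(8 - \frac{144}{7}\right) \left(- \frac{404}{25}\right) = - \frac{88 \left(\left(-404\right) \frac{1}{25}\right)}{7} = \left(- \frac{88}{7}\right) \left(- \frac{404}{25}\right) = \frac{35552}{175}$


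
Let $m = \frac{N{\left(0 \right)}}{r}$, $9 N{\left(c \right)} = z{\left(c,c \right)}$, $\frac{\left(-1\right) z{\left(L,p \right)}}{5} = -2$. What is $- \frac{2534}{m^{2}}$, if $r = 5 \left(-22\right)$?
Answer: $-24835734$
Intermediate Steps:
$z{\left(L,p \right)} = 10$ ($z{\left(L,p \right)} = \left(-5\right) \left(-2\right) = 10$)
$r = -110$
$N{\left(c \right)} = \frac{10}{9}$ ($N{\left(c \right)} = \frac{1}{9} \cdot 10 = \frac{10}{9}$)
$m = - \frac{1}{99}$ ($m = \frac{10}{9 \left(-110\right)} = \frac{10}{9} \left(- \frac{1}{110}\right) = - \frac{1}{99} \approx -0.010101$)
$- \frac{2534}{m^{2}} = - \frac{2534}{\left(- \frac{1}{99}\right)^{2}} = - 2534 \frac{1}{\frac{1}{9801}} = \left(-2534\right) 9801 = -24835734$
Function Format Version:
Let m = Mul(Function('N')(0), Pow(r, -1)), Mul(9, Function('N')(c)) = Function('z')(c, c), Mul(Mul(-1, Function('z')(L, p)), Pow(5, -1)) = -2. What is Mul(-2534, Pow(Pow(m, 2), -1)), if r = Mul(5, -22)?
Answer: -24835734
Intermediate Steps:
Function('z')(L, p) = 10 (Function('z')(L, p) = Mul(-5, -2) = 10)
r = -110
Function('N')(c) = Rational(10, 9) (Function('N')(c) = Mul(Rational(1, 9), 10) = Rational(10, 9))
m = Rational(-1, 99) (m = Mul(Rational(10, 9), Pow(-110, -1)) = Mul(Rational(10, 9), Rational(-1, 110)) = Rational(-1, 99) ≈ -0.010101)
Mul(-2534, Pow(Pow(m, 2), -1)) = Mul(-2534, Pow(Pow(Rational(-1, 99), 2), -1)) = Mul(-2534, Pow(Rational(1, 9801), -1)) = Mul(-2534, 9801) = -24835734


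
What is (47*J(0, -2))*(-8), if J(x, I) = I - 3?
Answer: 1880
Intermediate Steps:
J(x, I) = -3 + I
(47*J(0, -2))*(-8) = (47*(-3 - 2))*(-8) = (47*(-5))*(-8) = -235*(-8) = 1880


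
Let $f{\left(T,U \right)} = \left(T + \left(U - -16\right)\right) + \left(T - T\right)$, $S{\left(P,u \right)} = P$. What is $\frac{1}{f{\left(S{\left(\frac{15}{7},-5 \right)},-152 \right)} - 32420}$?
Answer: $- \frac{7}{227877} \approx -3.0718 \cdot 10^{-5}$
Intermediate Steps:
$f{\left(T,U \right)} = 16 + T + U$ ($f{\left(T,U \right)} = \left(T + \left(U + 16\right)\right) + 0 = \left(T + \left(16 + U\right)\right) + 0 = \left(16 + T + U\right) + 0 = 16 + T + U$)
$\frac{1}{f{\left(S{\left(\frac{15}{7},-5 \right)},-152 \right)} - 32420} = \frac{1}{\left(16 + \frac{15}{7} - 152\right) - 32420} = \frac{1}{- \frac{937}{7} - 32420} = \frac{1}{- \frac{227877}{7}} = - \frac{7}{227877}$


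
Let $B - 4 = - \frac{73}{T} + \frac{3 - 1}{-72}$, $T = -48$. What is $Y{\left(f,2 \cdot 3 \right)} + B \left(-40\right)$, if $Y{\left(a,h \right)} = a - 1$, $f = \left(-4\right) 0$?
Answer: $- \frac{3973}{18} \approx -220.72$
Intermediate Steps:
$f = 0$
$Y{\left(a,h \right)} = -1 + a$
$B = \frac{791}{144}$ ($B = 4 + \left(- \frac{73}{-48} + \frac{3 - 1}{-72}\right) = 4 + \left(\left(-73\right) \left(- \frac{1}{48}\right) + 2 \left(- \frac{1}{72}\right)\right) = 4 + \left(\frac{73}{48} - \frac{1}{36}\right) = 4 + \frac{215}{144} = \frac{791}{144} \approx 5.4931$)
$Y{\left(f,2 \cdot 3 \right)} + B \left(-40\right) = \left(-1 + 0\right) + \frac{791}{144} \left(-40\right) = -1 - \frac{3955}{18} = - \frac{3973}{18}$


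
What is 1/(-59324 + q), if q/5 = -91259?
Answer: -1/515619 ≈ -1.9394e-6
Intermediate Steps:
q = -456295 (q = 5*(-91259) = -456295)
1/(-59324 + q) = 1/(-59324 - 456295) = 1/(-515619) = -1/515619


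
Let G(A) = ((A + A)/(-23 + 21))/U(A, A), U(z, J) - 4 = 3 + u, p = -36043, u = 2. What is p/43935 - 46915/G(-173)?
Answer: -18557130164/7600755 ≈ -2441.5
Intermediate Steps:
U(z, J) = 9 (U(z, J) = 4 + (3 + 2) = 4 + 5 = 9)
G(A) = -A/9 (G(A) = ((A + A)/(-23 + 21))/9 = ((2*A)/(-2))*(⅑) = ((2*A)*(-½))*(⅑) = -A*(⅑) = -A/9)
p/43935 - 46915/G(-173) = -36043/43935 - 46915/((-⅑*(-173))) = -36043*1/43935 - 46915/173/9 = -36043/43935 - 46915*9/173 = -36043/43935 - 422235/173 = -18557130164/7600755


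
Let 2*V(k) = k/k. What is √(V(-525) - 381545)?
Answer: I*√1526178/2 ≈ 617.69*I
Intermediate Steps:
V(k) = ½ (V(k) = (k/k)/2 = (½)*1 = ½)
√(V(-525) - 381545) = √(½ - 381545) = √(-763089/2) = I*√1526178/2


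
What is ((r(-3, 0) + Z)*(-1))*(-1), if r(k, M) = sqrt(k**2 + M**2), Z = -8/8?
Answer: 2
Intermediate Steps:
Z = -1 (Z = -8*1/8 = -1)
r(k, M) = sqrt(M**2 + k**2)
((r(-3, 0) + Z)*(-1))*(-1) = ((sqrt(0**2 + (-3)**2) - 1)*(-1))*(-1) = ((sqrt(0 + 9) - 1)*(-1))*(-1) = ((sqrt(9) - 1)*(-1))*(-1) = ((3 - 1)*(-1))*(-1) = (2*(-1))*(-1) = -2*(-1) = 2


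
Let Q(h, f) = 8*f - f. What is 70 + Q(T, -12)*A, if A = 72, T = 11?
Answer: -5978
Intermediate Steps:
Q(h, f) = 7*f
70 + Q(T, -12)*A = 70 + (7*(-12))*72 = 70 - 84*72 = 70 - 6048 = -5978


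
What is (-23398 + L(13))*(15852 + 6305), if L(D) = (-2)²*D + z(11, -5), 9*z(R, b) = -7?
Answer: -4655650997/9 ≈ -5.1729e+8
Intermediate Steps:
z(R, b) = -7/9 (z(R, b) = (⅑)*(-7) = -7/9)
L(D) = -7/9 + 4*D (L(D) = (-2)²*D - 7/9 = 4*D - 7/9 = -7/9 + 4*D)
(-23398 + L(13))*(15852 + 6305) = (-23398 + (-7/9 + 4*13))*(15852 + 6305) = (-23398 + (-7/9 + 52))*22157 = (-23398 + 461/9)*22157 = -210121/9*22157 = -4655650997/9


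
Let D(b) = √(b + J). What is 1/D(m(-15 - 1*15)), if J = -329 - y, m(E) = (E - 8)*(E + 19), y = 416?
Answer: -I*√327/327 ≈ -0.0553*I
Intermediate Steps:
m(E) = (-8 + E)*(19 + E)
J = -745 (J = -329 - 1*416 = -329 - 416 = -745)
D(b) = √(-745 + b) (D(b) = √(b - 745) = √(-745 + b))
1/D(m(-15 - 1*15)) = 1/(√(-745 + (-152 + (-15 - 1*15)² + 11*(-15 - 1*15)))) = 1/(√(-745 + (-152 + (-15 - 15)² + 11*(-15 - 15)))) = 1/(√(-745 + (-152 + (-30)² + 11*(-30)))) = 1/(√(-745 + (-152 + 900 - 330))) = 1/(√(-745 + 418)) = 1/(√(-327)) = 1/(I*√327) = -I*√327/327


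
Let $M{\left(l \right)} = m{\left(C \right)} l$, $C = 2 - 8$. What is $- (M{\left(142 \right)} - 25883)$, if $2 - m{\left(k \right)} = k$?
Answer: $24747$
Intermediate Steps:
$C = -6$ ($C = 2 - 8 = -6$)
$m{\left(k \right)} = 2 - k$
$M{\left(l \right)} = 8 l$ ($M{\left(l \right)} = \left(2 - -6\right) l = \left(2 + 6\right) l = 8 l$)
$- (M{\left(142 \right)} - 25883) = - (8 \cdot 142 - 25883) = - (1136 - 25883) = \left(-1\right) \left(-24747\right) = 24747$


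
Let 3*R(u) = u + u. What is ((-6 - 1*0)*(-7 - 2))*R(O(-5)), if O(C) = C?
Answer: -180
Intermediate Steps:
R(u) = 2*u/3 (R(u) = (u + u)/3 = (2*u)/3 = 2*u/3)
((-6 - 1*0)*(-7 - 2))*R(O(-5)) = ((-6 - 1*0)*(-7 - 2))*((⅔)*(-5)) = ((-6 + 0)*(-9))*(-10/3) = -6*(-9)*(-10/3) = 54*(-10/3) = -180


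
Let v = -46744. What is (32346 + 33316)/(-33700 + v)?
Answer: -32831/40222 ≈ -0.81625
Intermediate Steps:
(32346 + 33316)/(-33700 + v) = (32346 + 33316)/(-33700 - 46744) = 65662/(-80444) = 65662*(-1/80444) = -32831/40222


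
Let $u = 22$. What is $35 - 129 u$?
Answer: $-2803$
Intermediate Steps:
$35 - 129 u = 35 - 2838 = -2803$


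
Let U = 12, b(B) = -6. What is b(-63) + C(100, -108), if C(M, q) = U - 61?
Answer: -55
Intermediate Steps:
C(M, q) = -49 (C(M, q) = 12 - 61 = -49)
b(-63) + C(100, -108) = -6 - 49 = -55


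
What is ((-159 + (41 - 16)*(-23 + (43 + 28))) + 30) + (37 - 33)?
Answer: 1075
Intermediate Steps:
((-159 + (41 - 16)*(-23 + (43 + 28))) + 30) + (37 - 33) = ((-159 + 25*(-23 + 71)) + 30) + 4 = ((-159 + 25*48) + 30) + 4 = ((-159 + 1200) + 30) + 4 = (1041 + 30) + 4 = 1071 + 4 = 1075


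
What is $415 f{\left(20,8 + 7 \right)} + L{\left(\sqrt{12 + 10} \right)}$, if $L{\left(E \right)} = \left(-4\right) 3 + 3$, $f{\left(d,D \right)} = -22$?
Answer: $-9139$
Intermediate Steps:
$L{\left(E \right)} = -9$ ($L{\left(E \right)} = -12 + 3 = -9$)
$415 f{\left(20,8 + 7 \right)} + L{\left(\sqrt{12 + 10} \right)} = 415 \left(-22\right) - 9 = -9130 - 9 = -9139$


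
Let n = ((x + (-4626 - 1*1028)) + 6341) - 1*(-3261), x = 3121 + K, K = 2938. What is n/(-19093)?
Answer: -10007/19093 ≈ -0.52412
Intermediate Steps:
x = 6059 (x = 3121 + 2938 = 6059)
n = 10007 (n = ((6059 + (-4626 - 1*1028)) + 6341) - 1*(-3261) = ((6059 + (-4626 - 1028)) + 6341) + 3261 = ((6059 - 5654) + 6341) + 3261 = (405 + 6341) + 3261 = 6746 + 3261 = 10007)
n/(-19093) = 10007/(-19093) = 10007*(-1/19093) = -10007/19093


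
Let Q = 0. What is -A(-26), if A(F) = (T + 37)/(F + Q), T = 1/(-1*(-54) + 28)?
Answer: 3035/2132 ≈ 1.4235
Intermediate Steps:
T = 1/82 (T = 1/(54 + 28) = 1/82 ≈ 0.012195)
A(F) = 3035/(82*F) (A(F) = (1/82 + 37)/(F + 0) = 3035/(82*F))
-A(-26) = -3035/(82*(-26)) = -3035*(-1)/(82*26) = -1*(-3035/2132) = 3035/2132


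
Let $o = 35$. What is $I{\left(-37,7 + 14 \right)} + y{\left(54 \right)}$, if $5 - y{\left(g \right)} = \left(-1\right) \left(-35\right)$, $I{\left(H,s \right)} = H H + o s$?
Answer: $2074$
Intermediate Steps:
$I{\left(H,s \right)} = H^{2} + 35 s$ ($I{\left(H,s \right)} = H H + 35 s = H^{2} + 35 s$)
$y{\left(g \right)} = -30$ ($y{\left(g \right)} = 5 - \left(-1\right) \left(-35\right) = 5 - 35 = -30$)
$I{\left(-37,7 + 14 \right)} + y{\left(54 \right)} = \left(\left(-37\right)^{2} + 35 \left(7 + 14\right)\right) - 30 = \left(1369 + 35 \cdot 21\right) - 30 = \left(1369 + 735\right) - 30 = 2104 - 30 = 2074$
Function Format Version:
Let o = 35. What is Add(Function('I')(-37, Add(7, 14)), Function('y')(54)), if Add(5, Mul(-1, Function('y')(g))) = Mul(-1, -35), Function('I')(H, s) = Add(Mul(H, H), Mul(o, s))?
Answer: 2074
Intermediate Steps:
Function('I')(H, s) = Add(Pow(H, 2), Mul(35, s)) (Function('I')(H, s) = Add(Mul(H, H), Mul(35, s)) = Add(Pow(H, 2), Mul(35, s)))
Function('y')(g) = -30 (Function('y')(g) = Add(5, Mul(-1, Mul(-1, -35))) = Add(5, Mul(-1, 35)) = Add(5, -35) = -30)
Add(Function('I')(-37, Add(7, 14)), Function('y')(54)) = Add(Add(Pow(-37, 2), Mul(35, Add(7, 14))), -30) = Add(Add(1369, Mul(35, 21)), -30) = Add(Add(1369, 735), -30) = Add(2104, -30) = 2074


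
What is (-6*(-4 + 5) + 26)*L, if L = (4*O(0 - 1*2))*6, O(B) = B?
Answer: -960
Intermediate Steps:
L = -48 (L = (4*(0 - 1*2))*6 = (4*(0 - 2))*6 = (4*(-2))*6 = -8*6 = -48)
(-6*(-4 + 5) + 26)*L = (-6*(-4 + 5) + 26)*(-48) = (-6*1 + 26)*(-48) = (-6 + 26)*(-48) = 20*(-48) = -960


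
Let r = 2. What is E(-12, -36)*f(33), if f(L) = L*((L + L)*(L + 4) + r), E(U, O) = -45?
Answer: -3629340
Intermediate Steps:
f(L) = L*(2 + 2*L*(4 + L)) (f(L) = L*((L + L)*(L + 4) + 2) = L*((2*L)*(4 + L) + 2) = L*(2*L*(4 + L) + 2) = L*(2 + 2*L*(4 + L)))
E(-12, -36)*f(33) = -90*33*(1 + 33² + 4*33) = -90*33*(1 + 1089 + 132) = -90*33*1222 = -45*80652 = -3629340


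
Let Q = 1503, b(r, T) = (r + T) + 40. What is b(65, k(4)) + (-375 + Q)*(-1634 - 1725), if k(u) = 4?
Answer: -3788843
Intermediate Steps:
b(r, T) = 40 + T + r (b(r, T) = (T + r) + 40 = 40 + T + r)
b(65, k(4)) + (-375 + Q)*(-1634 - 1725) = (40 + 4 + 65) + (-375 + 1503)*(-1634 - 1725) = 109 + 1128*(-3359) = 109 - 3788952 = -3788843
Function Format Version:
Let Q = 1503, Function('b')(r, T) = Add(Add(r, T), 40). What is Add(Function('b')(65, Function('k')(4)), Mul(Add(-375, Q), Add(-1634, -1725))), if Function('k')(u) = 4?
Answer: -3788843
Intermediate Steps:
Function('b')(r, T) = Add(40, T, r) (Function('b')(r, T) = Add(Add(T, r), 40) = Add(40, T, r))
Add(Function('b')(65, Function('k')(4)), Mul(Add(-375, Q), Add(-1634, -1725))) = Add(Add(40, 4, 65), Mul(Add(-375, 1503), Add(-1634, -1725))) = Add(109, Mul(1128, -3359)) = Add(109, -3788952) = -3788843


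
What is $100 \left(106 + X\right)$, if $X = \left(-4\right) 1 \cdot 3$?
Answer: $9400$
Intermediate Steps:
$X = -12$ ($X = \left(-4\right) 3 = -12$)
$100 \left(106 + X\right) = 100 \left(106 - 12\right) = 100 \cdot 94 = 9400$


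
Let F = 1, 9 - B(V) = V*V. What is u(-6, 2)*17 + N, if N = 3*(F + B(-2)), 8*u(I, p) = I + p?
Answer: 19/2 ≈ 9.5000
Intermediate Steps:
B(V) = 9 - V**2 (B(V) = 9 - V*V = 9 - V**2)
u(I, p) = I/8 + p/8 (u(I, p) = (I + p)/8 = I/8 + p/8)
N = 18 (N = 3*(1 + (9 - 1*(-2)**2)) = 3*(1 + (9 - 1*4)) = 3*(1 + (9 - 4)) = 3*(1 + 5) = 3*6 = 18)
u(-6, 2)*17 + N = ((1/8)*(-6) + (1/8)*2)*17 + 18 = (-3/4 + 1/4)*17 + 18 = -1/2*17 + 18 = -17/2 + 18 = 19/2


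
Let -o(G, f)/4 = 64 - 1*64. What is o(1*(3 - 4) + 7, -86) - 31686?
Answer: -31686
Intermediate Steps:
o(G, f) = 0 (o(G, f) = -4*(64 - 1*64) = -4*(64 - 64) = -4*0 = 0)
o(1*(3 - 4) + 7, -86) - 31686 = 0 - 31686 = -31686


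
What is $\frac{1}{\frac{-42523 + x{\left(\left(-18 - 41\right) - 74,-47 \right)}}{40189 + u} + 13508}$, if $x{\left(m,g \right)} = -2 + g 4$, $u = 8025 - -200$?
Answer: $\frac{48414}{653933599} \approx 7.4035 \cdot 10^{-5}$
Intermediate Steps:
$u = 8225$ ($u = 8025 + 200 = 8225$)
$x{\left(m,g \right)} = -2 + 4 g$
$\frac{1}{\frac{-42523 + x{\left(\left(-18 - 41\right) - 74,-47 \right)}}{40189 + u} + 13508} = \frac{1}{\frac{-42523 + \left(-2 + 4 \left(-47\right)\right)}{40189 + 8225} + 13508} = \frac{1}{\frac{-42523 - 190}{48414} + 13508} = \frac{1}{\left(-42523 - 190\right) \frac{1}{48414} + 13508} = \frac{1}{\left(-42713\right) \frac{1}{48414} + 13508} = \frac{1}{- \frac{42713}{48414} + 13508} = \frac{1}{\frac{653933599}{48414}} = \frac{48414}{653933599}$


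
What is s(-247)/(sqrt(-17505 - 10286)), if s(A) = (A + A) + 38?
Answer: 456*I*sqrt(27791)/27791 ≈ 2.7353*I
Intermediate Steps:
s(A) = 38 + 2*A (s(A) = 2*A + 38 = 38 + 2*A)
s(-247)/(sqrt(-17505 - 10286)) = (38 + 2*(-247))/(sqrt(-17505 - 10286)) = (38 - 494)/(sqrt(-27791)) = -456*(-I*sqrt(27791)/27791) = -(-456)*I*sqrt(27791)/27791 = 456*I*sqrt(27791)/27791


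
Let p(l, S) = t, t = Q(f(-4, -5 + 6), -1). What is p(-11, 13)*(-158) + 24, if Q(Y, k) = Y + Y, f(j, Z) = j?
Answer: 1288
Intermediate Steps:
Q(Y, k) = 2*Y
t = -8 (t = 2*(-4) = -8)
p(l, S) = -8
p(-11, 13)*(-158) + 24 = -8*(-158) + 24 = 1264 + 24 = 1288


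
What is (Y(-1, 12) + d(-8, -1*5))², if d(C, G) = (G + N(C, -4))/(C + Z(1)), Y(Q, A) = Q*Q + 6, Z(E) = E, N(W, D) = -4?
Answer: 3364/49 ≈ 68.653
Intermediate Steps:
Y(Q, A) = 6 + Q² (Y(Q, A) = Q² + 6 = 6 + Q²)
d(C, G) = (-4 + G)/(1 + C) (d(C, G) = (G - 4)/(C + 1) = (-4 + G)/(1 + C))
(Y(-1, 12) + d(-8, -1*5))² = ((6 + (-1)²) + (-4 - 1*5)/(1 - 8))² = ((6 + 1) + (-4 - 5)/(-7))² = (7 - ⅐*(-9))² = (7 + 9/7)² = (58/7)² = 3364/49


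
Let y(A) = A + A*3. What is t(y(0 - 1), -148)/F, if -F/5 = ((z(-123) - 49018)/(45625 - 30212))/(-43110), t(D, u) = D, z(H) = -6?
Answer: 66445443/6128 ≈ 10843.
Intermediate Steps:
y(A) = 4*A (y(A) = A + 3*A = 4*A)
F = -24512/66445443 (F = -5*(-6 - 49018)/(45625 - 30212)/(-43110) = -5*(-49024/15413)*(-1)/43110 = -5*(-49024*1/15413)*(-1)/43110 = -(-245120)*(-1)/(15413*43110) = -5*24512/332227215 = -24512/66445443 ≈ -0.00036890)
t(y(0 - 1), -148)/F = (4*(0 - 1))/(-24512/66445443) = (4*(-1))*(-66445443/24512) = -4*(-66445443/24512) = 66445443/6128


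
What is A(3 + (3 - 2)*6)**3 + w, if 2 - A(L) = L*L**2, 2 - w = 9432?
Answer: -384250013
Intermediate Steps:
w = -9430 (w = 2 - 1*9432 = 2 - 9432 = -9430)
A(L) = 2 - L**3 (A(L) = 2 - L*L**2 = 2 - L**3)
A(3 + (3 - 2)*6)**3 + w = (2 - (3 + (3 - 2)*6)**3)**3 - 9430 = (2 - (3 + 1*6)**3)**3 - 9430 = (2 - (3 + 6)**3)**3 - 9430 = (2 - 1*9**3)**3 - 9430 = (2 - 1*729)**3 - 9430 = (2 - 729)**3 - 9430 = (-727)**3 - 9430 = -384240583 - 9430 = -384250013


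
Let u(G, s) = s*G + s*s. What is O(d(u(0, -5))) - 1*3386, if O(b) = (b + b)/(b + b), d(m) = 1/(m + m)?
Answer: -3385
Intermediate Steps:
u(G, s) = s**2 + G*s (u(G, s) = G*s + s**2 = s**2 + G*s)
d(m) = 1/(2*m)
O(b) = 1 (O(b) = (2*b)/((2*b)) = (2*b)*(1/(2*b)) = 1)
O(d(u(0, -5))) - 1*3386 = 1 - 1*3386 = 1 - 3386 = -3385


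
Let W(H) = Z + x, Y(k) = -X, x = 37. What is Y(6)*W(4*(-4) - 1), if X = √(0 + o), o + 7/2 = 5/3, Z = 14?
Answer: -17*I*√66/2 ≈ -69.054*I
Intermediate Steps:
o = -11/6 (o = -7/2 + 5/3 = -11/6 ≈ -1.8333)
X = I*√66/6 (X = √(0 - 11/6) = √(-11/6) = I*√66/6 ≈ 1.354*I)
Y(k) = -I*√66/6
W(H) = 51 (W(H) = 14 + 37 = 51)
Y(6)*W(4*(-4) - 1) = -I*√66/6*51 = -17*I*√66/2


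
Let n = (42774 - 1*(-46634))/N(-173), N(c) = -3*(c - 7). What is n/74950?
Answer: 11176/5059125 ≈ 0.0022091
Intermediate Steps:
N(c) = 21 - 3*c (N(c) = -3*(-7 + c) = 21 - 3*c)
n = 22352/135 (n = (42774 - 1*(-46634))/(21 - 3*(-173)) = (42774 + 46634)/(21 + 519) = 89408/540 = 89408*(1/540) = 22352/135 ≈ 165.57)
n/74950 = (22352/135)/74950 = (22352/135)*(1/74950) = 11176/5059125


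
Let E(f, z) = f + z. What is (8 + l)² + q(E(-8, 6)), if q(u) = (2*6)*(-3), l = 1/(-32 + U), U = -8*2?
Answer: 63745/2304 ≈ 27.667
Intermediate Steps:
U = -16
l = -1/48 (l = 1/(-32 - 16) = 1/(-48) = -1/48 ≈ -0.020833)
q(u) = -36 (q(u) = 12*(-3) = -36)
(8 + l)² + q(E(-8, 6)) = (8 - 1/48)² - 36 = (383/48)² - 36 = 146689/2304 - 36 = 63745/2304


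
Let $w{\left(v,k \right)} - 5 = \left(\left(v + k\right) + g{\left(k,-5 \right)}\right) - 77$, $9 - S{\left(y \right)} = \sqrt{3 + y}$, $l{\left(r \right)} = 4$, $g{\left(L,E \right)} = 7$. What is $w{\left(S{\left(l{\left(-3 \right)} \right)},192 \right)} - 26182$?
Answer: $-26046 - \sqrt{7} \approx -26049.0$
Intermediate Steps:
$S{\left(y \right)} = 9 - \sqrt{3 + y}$
$w{\left(v,k \right)} = -65 + k + v$ ($w{\left(v,k \right)} = 5 - \left(70 - k - v\right) = 5 + \left(-70 + k + v\right) = -65 + k + v$)
$w{\left(S{\left(l{\left(-3 \right)} \right)},192 \right)} - 26182 = \left(-65 + 192 + \left(9 - \sqrt{3 + 4}\right)\right) - 26182 = \left(-65 + 192 + \left(9 - \sqrt{7}\right)\right) - 26182 = \left(136 - \sqrt{7}\right) - 26182 = -26046 - \sqrt{7}$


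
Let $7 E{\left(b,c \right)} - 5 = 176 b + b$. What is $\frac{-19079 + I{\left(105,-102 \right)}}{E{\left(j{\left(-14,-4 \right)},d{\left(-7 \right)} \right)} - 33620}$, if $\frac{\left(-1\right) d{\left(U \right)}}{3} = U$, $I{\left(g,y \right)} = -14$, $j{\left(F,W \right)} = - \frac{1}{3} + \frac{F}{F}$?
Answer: $\frac{133651}{235217} \approx 0.5682$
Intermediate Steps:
$j{\left(F,W \right)} = \frac{2}{3}$ ($j{\left(F,W \right)} = \left(-1\right) \frac{1}{3} + 1 = - \frac{1}{3} + 1 = \frac{2}{3}$)
$d{\left(U \right)} = - 3 U$
$E{\left(b,c \right)} = \frac{5}{7} + \frac{177 b}{7}$ ($E{\left(b,c \right)} = \frac{5}{7} + \frac{176 b + b}{7} = \frac{5}{7} + \frac{177 b}{7}$)
$\frac{-19079 + I{\left(105,-102 \right)}}{E{\left(j{\left(-14,-4 \right)},d{\left(-7 \right)} \right)} - 33620} = \frac{-19079 - 14}{\left(\frac{5}{7} + \frac{177}{7} \cdot \frac{2}{3}\right) - 33620} = - \frac{19093}{\left(\frac{5}{7} + \frac{118}{7}\right) - 33620} = - \frac{19093}{\frac{123}{7} - 33620} = - \frac{19093}{- \frac{235217}{7}} = \left(-19093\right) \left(- \frac{7}{235217}\right) = \frac{133651}{235217}$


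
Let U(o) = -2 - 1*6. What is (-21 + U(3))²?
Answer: 841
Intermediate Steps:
U(o) = -8 (U(o) = -2 - 6 = -8)
(-21 + U(3))² = (-21 - 8)² = (-29)² = 841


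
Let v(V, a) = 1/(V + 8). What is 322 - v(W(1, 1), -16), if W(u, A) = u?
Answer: 2897/9 ≈ 321.89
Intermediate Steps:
v(V, a) = 1/(8 + V)
322 - v(W(1, 1), -16) = 322 - 1/(8 + 1) = 322 - 1/9 = 2897/9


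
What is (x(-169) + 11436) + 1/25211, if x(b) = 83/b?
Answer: 48722803980/4260659 ≈ 11436.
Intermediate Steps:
(x(-169) + 11436) + 1/25211 = (83/(-169) + 11436) + 1/25211 = (83*(-1/169) + 11436) + 1/25211 = (-83/169 + 11436) + 1/25211 = 1932601/169 + 1/25211 = 48722803980/4260659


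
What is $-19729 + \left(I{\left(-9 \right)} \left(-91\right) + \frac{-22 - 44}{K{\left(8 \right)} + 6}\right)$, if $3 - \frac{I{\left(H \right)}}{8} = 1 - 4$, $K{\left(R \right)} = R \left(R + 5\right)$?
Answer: $- \frac{120488}{5} \approx -24098.0$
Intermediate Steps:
$K{\left(R \right)} = R \left(5 + R\right)$
$I{\left(H \right)} = 48$ ($I{\left(H \right)} = 24 - 8 \left(1 - 4\right) = 24 - -24 = 24 + 24 = 48$)
$-19729 + \left(I{\left(-9 \right)} \left(-91\right) + \frac{-22 - 44}{K{\left(8 \right)} + 6}\right) = -19729 + \left(48 \left(-91\right) + \frac{-22 - 44}{8 \left(5 + 8\right) + 6}\right) = -19729 - \left(4368 + \frac{66}{8 \cdot 13 + 6}\right) = -19729 - \left(4368 + \frac{66}{104 + 6}\right) = -19729 - \left(4368 + \frac{66}{110}\right) = -19729 - \frac{21843}{5} = - \frac{120488}{5}$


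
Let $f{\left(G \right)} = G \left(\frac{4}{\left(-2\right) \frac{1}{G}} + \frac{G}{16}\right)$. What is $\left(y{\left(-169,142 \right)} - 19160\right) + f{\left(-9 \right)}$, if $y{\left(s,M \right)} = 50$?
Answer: $- \frac{308271}{16} \approx -19267.0$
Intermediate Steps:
$f{\left(G \right)} = - \frac{31 G^{2}}{16}$ ($f{\left(G \right)} = G \left(4 \left(- \frac{G}{2}\right) + G \frac{1}{16}\right) = G \left(- 2 G + \frac{G}{16}\right) = G \left(- \frac{31 G}{16}\right) = - \frac{31 G^{2}}{16}$)
$\left(y{\left(-169,142 \right)} - 19160\right) + f{\left(-9 \right)} = \left(50 - 19160\right) - \frac{31 \left(-9\right)^{2}}{16} = -19110 - \frac{2511}{16} = - \frac{308271}{16}$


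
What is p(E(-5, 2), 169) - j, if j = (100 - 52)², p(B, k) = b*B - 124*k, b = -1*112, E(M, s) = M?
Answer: -22700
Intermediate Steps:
b = -112
p(B, k) = -124*k - 112*B (p(B, k) = -112*B - 124*k = -124*k - 112*B)
j = 2304 (j = 48² = 2304)
p(E(-5, 2), 169) - j = (-124*169 - 112*(-5)) - 1*2304 = (-20956 + 560) - 2304 = -20396 - 2304 = -22700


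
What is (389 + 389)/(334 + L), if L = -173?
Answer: 778/161 ≈ 4.8323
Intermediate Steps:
(389 + 389)/(334 + L) = (389 + 389)/(334 - 173) = 778/161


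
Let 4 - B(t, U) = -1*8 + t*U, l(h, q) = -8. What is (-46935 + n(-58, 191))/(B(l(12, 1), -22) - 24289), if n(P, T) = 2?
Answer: 46933/24453 ≈ 1.9193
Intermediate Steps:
B(t, U) = 12 - U*t (B(t, U) = 4 - (-1*8 + t*U) = 4 - (-8 + U*t) = 4 + (8 - U*t) = 12 - U*t)
(-46935 + n(-58, 191))/(B(l(12, 1), -22) - 24289) = (-46935 + 2)/((12 - 1*(-22)*(-8)) - 24289) = -46933/((12 - 176) - 24289) = -46933/(-164 - 24289) = -46933/(-24453) = -46933*(-1/24453) = 46933/24453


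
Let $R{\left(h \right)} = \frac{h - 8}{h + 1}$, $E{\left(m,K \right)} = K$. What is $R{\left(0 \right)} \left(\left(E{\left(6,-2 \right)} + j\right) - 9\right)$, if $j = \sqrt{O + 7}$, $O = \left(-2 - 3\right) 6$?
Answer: $88 - 8 i \sqrt{23} \approx 88.0 - 38.367 i$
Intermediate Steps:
$O = -30$ ($O = \left(-5\right) 6 = -30$)
$j = i \sqrt{23}$ ($j = \sqrt{-30 + 7} = \sqrt{-23} = i \sqrt{23} \approx 4.7958 i$)
$R{\left(h \right)} = \frac{-8 + h}{1 + h}$
$R{\left(0 \right)} \left(\left(E{\left(6,-2 \right)} + j\right) - 9\right) = \frac{-8 + 0}{1 + 0} \left(\left(-2 + i \sqrt{23}\right) - 9\right) = 1^{-1} \left(-8\right) \left(-11 + i \sqrt{23}\right) = 1 \left(-8\right) \left(-11 + i \sqrt{23}\right) = - 8 \left(-11 + i \sqrt{23}\right) = 88 - 8 i \sqrt{23}$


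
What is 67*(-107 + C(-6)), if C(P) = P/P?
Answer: -7102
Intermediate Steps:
C(P) = 1
67*(-107 + C(-6)) = 67*(-107 + 1) = 67*(-106) = -7102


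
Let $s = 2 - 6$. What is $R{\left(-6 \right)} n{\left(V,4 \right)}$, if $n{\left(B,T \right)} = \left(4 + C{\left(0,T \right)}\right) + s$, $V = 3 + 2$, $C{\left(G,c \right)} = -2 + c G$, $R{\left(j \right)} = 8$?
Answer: $-16$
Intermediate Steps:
$C{\left(G,c \right)} = -2 + G c$
$V = 5$
$s = -4$ ($s = 2 - 6 = -4$)
$n{\left(B,T \right)} = -2$ ($n{\left(B,T \right)} = \left(4 - \left(2 + 0 T\right)\right) - 4 = \left(4 + \left(-2 + 0\right)\right) - 4 = \left(4 - 2\right) - 4 = 2 - 4 = -2$)
$R{\left(-6 \right)} n{\left(V,4 \right)} = 8 \left(-2\right) = -16$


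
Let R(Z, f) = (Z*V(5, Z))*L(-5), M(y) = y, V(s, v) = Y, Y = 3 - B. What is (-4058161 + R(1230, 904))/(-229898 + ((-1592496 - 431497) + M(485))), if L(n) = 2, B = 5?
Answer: 4063081/2253406 ≈ 1.8031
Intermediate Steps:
Y = -2 (Y = 3 - 1*5 = 3 - 5 = -2)
V(s, v) = -2
R(Z, f) = -4*Z (R(Z, f) = (Z*(-2))*2 = -2*Z*2 = -4*Z)
(-4058161 + R(1230, 904))/(-229898 + ((-1592496 - 431497) + M(485))) = (-4058161 - 4*1230)/(-229898 + ((-1592496 - 431497) + 485)) = (-4058161 - 4920)/(-229898 + (-2023993 + 485)) = -4063081/(-229898 - 2023508) = -4063081/(-2253406) = -4063081*(-1/2253406) = 4063081/2253406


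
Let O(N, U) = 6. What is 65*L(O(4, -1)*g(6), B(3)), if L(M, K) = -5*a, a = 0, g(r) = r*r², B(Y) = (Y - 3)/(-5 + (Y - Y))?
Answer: 0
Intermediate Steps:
B(Y) = ⅗ - Y/5 (B(Y) = (-3 + Y)/(-5 + 0) = (-3 + Y)/(-5) = (-3 + Y)*(-⅕) = ⅗ - Y/5)
g(r) = r³
L(M, K) = 0 (L(M, K) = -5*0 = 0)
65*L(O(4, -1)*g(6), B(3)) = 65*0 = 0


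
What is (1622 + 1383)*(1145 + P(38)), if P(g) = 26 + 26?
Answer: 3596985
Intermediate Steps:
P(g) = 52
(1622 + 1383)*(1145 + P(38)) = (1622 + 1383)*(1145 + 52) = 3005*1197 = 3596985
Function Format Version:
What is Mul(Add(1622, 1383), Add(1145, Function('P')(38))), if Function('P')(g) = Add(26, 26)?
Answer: 3596985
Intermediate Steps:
Function('P')(g) = 52
Mul(Add(1622, 1383), Add(1145, Function('P')(38))) = Mul(Add(1622, 1383), Add(1145, 52)) = Mul(3005, 1197) = 3596985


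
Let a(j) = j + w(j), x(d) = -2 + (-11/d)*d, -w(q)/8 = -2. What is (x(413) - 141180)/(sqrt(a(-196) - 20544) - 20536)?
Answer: 724884862/105437005 + 141193*I*sqrt(5181)/210874010 ≈ 6.8751 + 0.048194*I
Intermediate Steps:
w(q) = 16 (w(q) = -8*(-2) = 16)
x(d) = -13 (x(d) = -2 - 11 = -13)
a(j) = 16 + j (a(j) = j + 16 = 16 + j)
(x(413) - 141180)/(sqrt(a(-196) - 20544) - 20536) = (-13 - 141180)/(sqrt((16 - 196) - 20544) - 20536) = -141193/(sqrt(-180 - 20544) - 20536) = -141193/(sqrt(-20724) - 20536) = -141193/(2*I*sqrt(5181) - 20536) = -141193/(-20536 + 2*I*sqrt(5181))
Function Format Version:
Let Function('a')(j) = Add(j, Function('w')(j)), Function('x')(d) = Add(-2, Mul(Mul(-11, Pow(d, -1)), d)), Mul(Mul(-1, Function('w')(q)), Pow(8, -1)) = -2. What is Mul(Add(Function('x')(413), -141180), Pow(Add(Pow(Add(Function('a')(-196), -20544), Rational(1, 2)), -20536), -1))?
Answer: Add(Rational(724884862, 105437005), Mul(Rational(141193, 210874010), I, Pow(5181, Rational(1, 2)))) ≈ Add(6.8751, Mul(0.048194, I))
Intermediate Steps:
Function('w')(q) = 16 (Function('w')(q) = Mul(-8, -2) = 16)
Function('x')(d) = -13 (Function('x')(d) = Add(-2, -11) = -13)
Function('a')(j) = Add(16, j) (Function('a')(j) = Add(j, 16) = Add(16, j))
Mul(Add(Function('x')(413), -141180), Pow(Add(Pow(Add(Function('a')(-196), -20544), Rational(1, 2)), -20536), -1)) = Mul(Add(-13, -141180), Pow(Add(Pow(Add(Add(16, -196), -20544), Rational(1, 2)), -20536), -1)) = Mul(-141193, Pow(Add(Pow(Add(-180, -20544), Rational(1, 2)), -20536), -1)) = Mul(-141193, Pow(Add(Pow(-20724, Rational(1, 2)), -20536), -1)) = Mul(-141193, Pow(Add(Mul(2, I, Pow(5181, Rational(1, 2))), -20536), -1)) = Mul(-141193, Pow(Add(-20536, Mul(2, I, Pow(5181, Rational(1, 2)))), -1))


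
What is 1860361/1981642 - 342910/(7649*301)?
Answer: 3603675429769/4562431477058 ≈ 0.78986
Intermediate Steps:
1860361/1981642 - 342910/(7649*301) = 1860361*(1/1981642) - 342910/2302349 = 1860361/1981642 - 342910*1/2302349 = 1860361/1981642 - 342910/2302349 = 3603675429769/4562431477058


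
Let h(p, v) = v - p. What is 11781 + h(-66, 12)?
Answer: 11859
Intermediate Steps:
11781 + h(-66, 12) = 11781 + (12 - 1*(-66)) = 11781 + (12 + 66) = 11781 + 78 = 11859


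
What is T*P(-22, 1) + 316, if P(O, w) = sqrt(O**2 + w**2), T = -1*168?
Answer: 316 - 168*sqrt(485) ≈ -3383.8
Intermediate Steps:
T = -168
T*P(-22, 1) + 316 = -168*sqrt((-22)**2 + 1**2) + 316 = -168*sqrt(484 + 1) + 316 = -168*sqrt(485) + 316 = 316 - 168*sqrt(485)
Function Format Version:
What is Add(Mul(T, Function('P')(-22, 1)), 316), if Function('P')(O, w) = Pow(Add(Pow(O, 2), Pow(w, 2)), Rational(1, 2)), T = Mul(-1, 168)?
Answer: Add(316, Mul(-168, Pow(485, Rational(1, 2)))) ≈ -3383.8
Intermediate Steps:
T = -168
Add(Mul(T, Function('P')(-22, 1)), 316) = Add(Mul(-168, Pow(Add(Pow(-22, 2), Pow(1, 2)), Rational(1, 2))), 316) = Add(Mul(-168, Pow(Add(484, 1), Rational(1, 2))), 316) = Add(Mul(-168, Pow(485, Rational(1, 2))), 316) = Add(316, Mul(-168, Pow(485, Rational(1, 2))))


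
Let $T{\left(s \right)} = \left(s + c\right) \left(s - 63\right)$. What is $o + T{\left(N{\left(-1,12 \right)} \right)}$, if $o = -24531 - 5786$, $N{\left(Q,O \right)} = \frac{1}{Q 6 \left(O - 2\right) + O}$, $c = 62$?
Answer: $- \frac{78849743}{2304} \approx -34223.0$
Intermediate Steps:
$N{\left(Q,O \right)} = \frac{1}{O + 6 Q \left(-2 + O\right)}$ ($N{\left(Q,O \right)} = \frac{1}{6 Q \left(O - 2\right) + O} = \frac{1}{6 Q \left(-2 + O\right) + O} = \frac{1}{O + 6 Q \left(-2 + O\right)}$)
$T{\left(s \right)} = \left(-63 + s\right) \left(62 + s\right)$ ($T{\left(s \right)} = \left(s + 62\right) \left(s - 63\right) = \left(62 + s\right) \left(-63 + s\right) = \left(-63 + s\right) \left(62 + s\right)$)
$o = -30317$ ($o = -24531 - 5786 = -30317$)
$o + T{\left(N{\left(-1,12 \right)} \right)} = -30317 - \left(3906 + \frac{1}{12 - -12 + 6 \cdot 12 \left(-1\right)} - \frac{1}{\left(12 - -12 + 6 \cdot 12 \left(-1\right)\right)^{2}}\right) = -30317 - \left(3906 + \frac{1}{12 + 12 - 72} - \frac{1}{\left(12 + 12 - 72\right)^{2}}\right) = -30317 - \left(\frac{187487}{48} - \frac{1}{2304}\right) = -30317 + \left(-3906 + \frac{1}{2304} + \frac{1}{48}\right) = -30317 - \frac{8999375}{2304} = - \frac{78849743}{2304}$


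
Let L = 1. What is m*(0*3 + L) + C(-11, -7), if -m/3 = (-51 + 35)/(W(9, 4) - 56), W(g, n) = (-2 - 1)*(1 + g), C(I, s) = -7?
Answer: -325/43 ≈ -7.5581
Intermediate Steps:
W(g, n) = -3 - 3*g (W(g, n) = -3*(1 + g) = -3 - 3*g)
m = -24/43 (m = -3*(-51 + 35)/((-3 - 3*9) - 56) = -(-48)/((-3 - 27) - 56) = -(-48)/(-30 - 56) = -(-48)/(-86) = -(-48)*(-1)/86 = -3*8/43 = -24/43 ≈ -0.55814)
m*(0*3 + L) + C(-11, -7) = -24*(0*3 + 1)/43 - 7 = -24*(0 + 1)/43 - 7 = -24/43*1 - 7 = -24/43 - 7 = -325/43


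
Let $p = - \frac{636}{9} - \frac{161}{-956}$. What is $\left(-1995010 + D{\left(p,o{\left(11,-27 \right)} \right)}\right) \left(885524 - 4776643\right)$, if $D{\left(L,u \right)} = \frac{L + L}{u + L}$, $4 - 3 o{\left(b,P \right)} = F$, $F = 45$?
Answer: $\frac{1873827049925604168}{241385} \approx 7.7628 \cdot 10^{12}$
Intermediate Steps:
$p = - \frac{202189}{2868}$ ($p = \left(-636\right) \frac{1}{9} - - \frac{161}{956} = - \frac{212}{3} + \frac{161}{956} = - \frac{202189}{2868} \approx -70.498$)
$o{\left(b,P \right)} = - \frac{41}{3}$ ($o{\left(b,P \right)} = \frac{4}{3} - 15 = - \frac{41}{3}$)
$D{\left(L,u \right)} = \frac{2 L}{L + u}$
$\left(-1995010 + D{\left(p,o{\left(11,-27 \right)} \right)}\right) \left(885524 - 4776643\right) = \left(-1995010 + 2 \left(- \frac{202189}{2868}\right) \frac{1}{- \frac{202189}{2868} - \frac{41}{3}}\right) \left(885524 - 4776643\right) = \left(-1995010 + 2 \left(- \frac{202189}{2868}\right) \frac{1}{- \frac{241385}{2868}}\right) \left(-3891119\right) = \left(-1995010 + 2 \left(- \frac{202189}{2868}\right) \left(- \frac{2868}{241385}\right)\right) \left(-3891119\right) = \left(-1995010 + \frac{404378}{241385}\right) \left(-3891119\right) = \left(- \frac{481565084472}{241385}\right) \left(-3891119\right) = \frac{1873827049925604168}{241385}$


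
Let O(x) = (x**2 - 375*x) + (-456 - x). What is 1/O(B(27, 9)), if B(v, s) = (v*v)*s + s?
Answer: 1/40694124 ≈ 2.4574e-8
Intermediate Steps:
B(v, s) = s + s*v**2 (B(v, s) = v**2*s + s = s*v**2 + s = s + s*v**2)
O(x) = -456 + x**2 - 376*x
1/O(B(27, 9)) = 1/(-456 + (9*(1 + 27**2))**2 - 3384*(1 + 27**2)) = 1/(-456 + (9*(1 + 729))**2 - 3384*(1 + 729)) = 1/(-456 + (9*730)**2 - 3384*730) = 1/(-456 + 6570**2 - 376*6570) = 1/(-456 + 43164900 - 2470320) = 1/40694124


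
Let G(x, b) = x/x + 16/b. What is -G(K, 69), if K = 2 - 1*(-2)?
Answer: -85/69 ≈ -1.2319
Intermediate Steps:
K = 4 (K = 2 + 2 = 4)
G(x, b) = 1 + 16/b
-G(K, 69) = -(16 + 69)/69 = -85/69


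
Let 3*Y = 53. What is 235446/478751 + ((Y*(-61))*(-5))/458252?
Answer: 331419811091/658165809756 ≈ 0.50355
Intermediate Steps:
Y = 53/3 (Y = (1/3)*53 = 53/3 ≈ 17.667)
235446/478751 + ((Y*(-61))*(-5))/458252 = 235446/478751 + (((53/3)*(-61))*(-5))/458252 = 235446*(1/478751) - 3233/3*(-5)*(1/458252) = 235446/478751 + (16165/3)*(1/458252) = 235446/478751 + 16165/1374756 = 331419811091/658165809756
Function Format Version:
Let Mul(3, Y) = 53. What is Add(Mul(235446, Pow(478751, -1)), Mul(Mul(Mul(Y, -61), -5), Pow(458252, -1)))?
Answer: Rational(331419811091, 658165809756) ≈ 0.50355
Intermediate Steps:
Y = Rational(53, 3) (Y = Mul(Rational(1, 3), 53) = Rational(53, 3) ≈ 17.667)
Add(Mul(235446, Pow(478751, -1)), Mul(Mul(Mul(Y, -61), -5), Pow(458252, -1))) = Add(Mul(235446, Pow(478751, -1)), Mul(Mul(Mul(Rational(53, 3), -61), -5), Pow(458252, -1))) = Add(Mul(235446, Rational(1, 478751)), Mul(Mul(Rational(-3233, 3), -5), Rational(1, 458252))) = Add(Rational(235446, 478751), Mul(Rational(16165, 3), Rational(1, 458252))) = Add(Rational(235446, 478751), Rational(16165, 1374756)) = Rational(331419811091, 658165809756)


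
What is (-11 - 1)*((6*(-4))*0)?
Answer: 0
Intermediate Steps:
(-11 - 1)*((6*(-4))*0) = -(-288)*0 = -12*0 = 0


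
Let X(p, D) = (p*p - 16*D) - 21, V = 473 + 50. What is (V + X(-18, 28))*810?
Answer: 306180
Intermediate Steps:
V = 523
X(p, D) = -21 + p**2 - 16*D (X(p, D) = (p**2 - 16*D) - 21 = -21 + p**2 - 16*D)
(V + X(-18, 28))*810 = (523 + (-21 + (-18)**2 - 16*28))*810 = (523 + (-21 + 324 - 448))*810 = (523 - 145)*810 = 378*810 = 306180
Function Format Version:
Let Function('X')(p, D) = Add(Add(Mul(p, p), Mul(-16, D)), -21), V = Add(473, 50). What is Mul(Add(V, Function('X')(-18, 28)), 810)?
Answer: 306180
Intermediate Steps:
V = 523
Function('X')(p, D) = Add(-21, Pow(p, 2), Mul(-16, D)) (Function('X')(p, D) = Add(Add(Pow(p, 2), Mul(-16, D)), -21) = Add(-21, Pow(p, 2), Mul(-16, D)))
Mul(Add(V, Function('X')(-18, 28)), 810) = Mul(Add(523, Add(-21, Pow(-18, 2), Mul(-16, 28))), 810) = Mul(Add(523, Add(-21, 324, -448)), 810) = Mul(Add(523, -145), 810) = Mul(378, 810) = 306180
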